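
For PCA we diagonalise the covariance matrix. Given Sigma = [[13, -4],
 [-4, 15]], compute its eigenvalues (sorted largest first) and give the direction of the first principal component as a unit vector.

Step 1 — characteristic polynomial of 2×2 Sigma:
  det(Sigma - λI) = λ² - trace · λ + det = 0.
  trace = 13 + 15 = 28, det = 13·15 - (-4)² = 179.
Step 2 — discriminant:
  Δ = trace² - 4·det = 784 - 716 = 68.
Step 3 — eigenvalues:
  λ = (trace ± √Δ)/2 = (28 ± 8.2462)/2,
  λ_1 = 18.1231,  λ_2 = 9.8769.

Step 4 — unit eigenvector for λ_1: solve (Sigma - λ_1 I)v = 0. First row:
  (13 - 18.1231)·v_x + (-4)·v_y = 0, i.e. (-5.1231)·v_x + (-4)·v_y = 0,
  so v ∝ (b, λ_1 - a) = (-4, 5.1231); multiply by -1 so the first entry is positive: u = (4, -5.1231).
  ||u|| = √((4)² + (-5.1231)²) = √(42.2462) ≈ 6.4997,
  v_1 = u/||u|| ≈ (0.6154, -0.7882) (||v_1|| = 1).

λ_1 = 18.1231,  λ_2 = 9.8769;  v_1 ≈ (0.6154, -0.7882)


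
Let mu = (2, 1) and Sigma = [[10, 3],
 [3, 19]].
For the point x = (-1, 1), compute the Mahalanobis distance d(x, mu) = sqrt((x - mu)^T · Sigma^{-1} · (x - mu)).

Step 1 — centre the observation: (x - mu) = (-3, 0).

Step 2 — invert Sigma. det(Sigma) = 10·19 - (3)² = 181.
  Sigma^{-1} = (1/det) · [[d, -b], [-b, a]] = [[0.105, -0.0166],
 [-0.0166, 0.0552]].

Step 3 — form the quadratic (x - mu)^T · Sigma^{-1} · (x - mu):
  Sigma^{-1} · (x - mu) = (-0.3149, 0.0497).
  (x - mu)^T · [Sigma^{-1} · (x - mu)] = (-3)·(-0.3149) + (0)·(0.0497) = 0.9448.

Step 4 — take square root: d = √(0.9448) ≈ 0.972.

d(x, mu) = √(0.9448) ≈ 0.972


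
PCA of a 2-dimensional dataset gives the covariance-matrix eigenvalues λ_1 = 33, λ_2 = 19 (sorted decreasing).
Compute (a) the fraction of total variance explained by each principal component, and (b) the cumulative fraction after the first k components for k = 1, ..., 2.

Step 1 — total variance = trace(Sigma) = Σ λ_i = 33 + 19 = 52.

Step 2 — fraction explained by component i = λ_i / Σ λ:
  PC1: 33/52 = 0.6346
  PC2: 19/52 = 0.3654

Step 3 — cumulative fraction after k components = (λ_1 + ... + λ_k) / Σ λ:
  k = 1: 33/52 = 0.6346
  k = 2: (33 + 19)/52 = 52/52 = 1

Summary (fraction, with percent):

explained: PC1 0.6346 (63.46%), PC2 0.3654 (36.54%);  cumulative: 0.6346, 1


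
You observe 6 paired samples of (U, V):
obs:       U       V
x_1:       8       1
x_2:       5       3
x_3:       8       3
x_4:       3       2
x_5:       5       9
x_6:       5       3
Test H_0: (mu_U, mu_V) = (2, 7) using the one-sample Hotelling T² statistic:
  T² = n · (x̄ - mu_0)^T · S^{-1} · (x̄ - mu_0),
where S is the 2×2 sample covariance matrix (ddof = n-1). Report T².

Step 1 — sample mean vector:
  mean(U) = (8 + 5 + 8 + 3 + 5 + 5) / 6 = 34/6 = 5.6667
  mean(V) = (1 + 3 + 3 + 2 + 9 + 3) / 6 = 21/6 = 3.5
  x̄ = (5.6667, 3.5),  deviation x̄ - mu_0 = (5.6667, 3.5) - (2, 7) = (3.6667, -3.5).

Step 2 — sample covariance matrix, S[i,j] = (1/(n-1)) · Σ_k (x_{k,i} - mean_i) · (x_{k,j} - mean_j), divisor n-1 = 5:
  S[U,U] = ((2.3333)·(2.3333) + (-0.6667)·(-0.6667) + (2.3333)·(2.3333) + (-2.6667)·(-2.6667) + (-0.6667)·(-0.6667) + (-0.6667)·(-0.6667)) / 5 = 19.3333/5 = 3.8667
  S[U,V] = ((2.3333)·(-2.5) + (-0.6667)·(-0.5) + (2.3333)·(-0.5) + (-2.6667)·(-1.5) + (-0.6667)·(5.5) + (-0.6667)·(-0.5)) / 5 = -6/5 = -1.2
  S[V,V] = ((-2.5)·(-2.5) + (-0.5)·(-0.5) + (-0.5)·(-0.5) + (-1.5)·(-1.5) + (5.5)·(5.5) + (-0.5)·(-0.5)) / 5 = 39.5/5 = 7.9
  S = [[3.8667, -1.2],
 [-1.2, 7.9]].

Step 3 — invert S. det(S) = 3.8667·7.9 - (-1.2)² = 29.1067.
  S^{-1} = (1/det) · [[d, -b], [-b, a]] = [[0.2714, 0.0412],
 [0.0412, 0.1328]].

Step 4 — quadratic form (x̄ - mu_0)^T · S^{-1} · (x̄ - mu_0):
  S^{-1} · (x̄ - mu_0) = (0.8509, -0.3138),
  (x̄ - mu_0)^T · [...] = (3.6667)·(0.8509) + (-3.5)·(-0.3138) = 4.2182.

Step 5 — scale by n: T² = 6 · 4.2182 = 25.3092.

T² ≈ 25.3092


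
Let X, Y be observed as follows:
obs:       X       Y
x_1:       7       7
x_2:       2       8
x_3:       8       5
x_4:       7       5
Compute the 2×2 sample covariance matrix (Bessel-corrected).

Step 1 — column means:
  mean(X) = (7 + 2 + 8 + 7) / 4 = 24/4 = 6
  mean(Y) = (7 + 8 + 5 + 5) / 4 = 25/4 = 6.25

Step 2 — sample covariance S[i,j] = (1/(n-1)) · Σ_k (x_{k,i} - mean_i) · (x_{k,j} - mean_j), with n-1 = 3.
  S[X,X] = ((1)·(1) + (-4)·(-4) + (2)·(2) + (1)·(1)) / 3 = 22/3 = 7.3333
  S[X,Y] = ((1)·(0.75) + (-4)·(1.75) + (2)·(-1.25) + (1)·(-1.25)) / 3 = -10/3 = -3.3333
  S[Y,Y] = ((0.75)·(0.75) + (1.75)·(1.75) + (-1.25)·(-1.25) + (-1.25)·(-1.25)) / 3 = 6.75/3 = 2.25

S is symmetric (S[j,i] = S[i,j]). Assembling:

S = [[7.3333, -3.3333],
 [-3.3333, 2.25]]


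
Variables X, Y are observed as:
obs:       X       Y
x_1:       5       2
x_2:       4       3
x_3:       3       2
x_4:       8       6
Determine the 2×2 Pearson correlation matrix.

Step 1 — column means:
  mean(X) = (5 + 4 + 3 + 8) / 4 = 20/4 = 5
  mean(Y) = (2 + 3 + 2 + 6) / 4 = 13/4 = 3.25

Step 2 — sample variances and covariances s[i,j] = (1/(n-1)) · Σ_k (x_{k,i} - mean_i) · (x_{k,j} - mean_j), with n-1 = 3:
  s[X,X] = ((0)·(0) + (-1)·(-1) + (-2)·(-2) + (3)·(3)) / 3 = 14/3 = 4.6667
  s[X,Y] = ((0)·(-1.25) + (-1)·(-0.25) + (-2)·(-1.25) + (3)·(2.75)) / 3 = 11/3 = 3.6667
  s[Y,Y] = ((-1.25)·(-1.25) + (-0.25)·(-0.25) + (-1.25)·(-1.25) + (2.75)·(2.75)) / 3 = 10.75/3 = 3.5833
  Sample standard deviations s_i = √(s[i,i]):
  s(X) = √(4.6667) = 2.1602
  s(Y) = √(3.5833) = 1.893

Step 3 — r_{ij} = s_{ij} / (s_i · s_j):
  r[X,X] = 1 (diagonal).
  r[X,Y] = 3.6667 / (2.1602 · 1.893) = 3.6667 / 4.0893 = 0.8967
  r[Y,Y] = 1 (diagonal).

R is symmetric with unit diagonal. Assembling:

R = [[1, 0.8967],
 [0.8967, 1]]


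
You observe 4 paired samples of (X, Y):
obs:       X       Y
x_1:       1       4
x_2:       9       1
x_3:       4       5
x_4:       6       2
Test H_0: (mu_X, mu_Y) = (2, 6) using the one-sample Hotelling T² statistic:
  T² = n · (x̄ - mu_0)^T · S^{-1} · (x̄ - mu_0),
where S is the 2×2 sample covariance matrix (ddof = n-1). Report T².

Step 1 — sample mean vector:
  mean(X) = (1 + 9 + 4 + 6) / 4 = 20/4 = 5
  mean(Y) = (4 + 1 + 5 + 2) / 4 = 12/4 = 3
  x̄ = (5, 3),  deviation x̄ - mu_0 = (5, 3) - (2, 6) = (3, -3).

Step 2 — sample covariance matrix, S[i,j] = (1/(n-1)) · Σ_k (x_{k,i} - mean_i) · (x_{k,j} - mean_j), divisor n-1 = 3:
  S[X,X] = ((-4)·(-4) + (4)·(4) + (-1)·(-1) + (1)·(1)) / 3 = 34/3 = 11.3333
  S[X,Y] = ((-4)·(1) + (4)·(-2) + (-1)·(2) + (1)·(-1)) / 3 = -15/3 = -5
  S[Y,Y] = ((1)·(1) + (-2)·(-2) + (2)·(2) + (-1)·(-1)) / 3 = 10/3 = 3.3333
  S = [[11.3333, -5],
 [-5, 3.3333]].

Step 3 — invert S. det(S) = 11.3333·3.3333 - (-5)² = 12.7778.
  S^{-1} = (1/det) · [[d, -b], [-b, a]] = [[0.2609, 0.3913],
 [0.3913, 0.887]].

Step 4 — quadratic form (x̄ - mu_0)^T · S^{-1} · (x̄ - mu_0):
  S^{-1} · (x̄ - mu_0) = (-0.3913, -1.487),
  (x̄ - mu_0)^T · [...] = (3)·(-0.3913) + (-3)·(-1.487) = 3.287.

Step 5 — scale by n: T² = 4 · 3.287 = 13.1478.

T² ≈ 13.1478


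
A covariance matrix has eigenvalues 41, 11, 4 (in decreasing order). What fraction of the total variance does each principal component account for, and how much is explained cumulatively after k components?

Step 1 — total variance = trace(Sigma) = Σ λ_i = 41 + 11 + 4 = 56.

Step 2 — fraction explained by component i = λ_i / Σ λ:
  PC1: 41/56 = 0.7321
  PC2: 11/56 = 0.1964
  PC3: 4/56 = 0.0714

Step 3 — cumulative fraction after k components = (λ_1 + ... + λ_k) / Σ λ:
  k = 1: 41/56 = 0.7321
  k = 2: (41 + 11)/56 = 52/56 = 0.9286
  k = 3: (41 + 11 + 4)/56 = 56/56 = 1

Summary (fraction, with percent):

explained: PC1 0.7321 (73.21%), PC2 0.1964 (19.64%), PC3 0.0714 (7.14%);  cumulative: 0.7321, 0.9286, 1


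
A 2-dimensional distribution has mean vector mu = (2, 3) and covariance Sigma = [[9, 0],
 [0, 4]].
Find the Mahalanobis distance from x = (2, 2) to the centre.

Step 1 — centre the observation: (x - mu) = (0, -1).

Step 2 — invert Sigma. det(Sigma) = 9·4 - (0)² = 36.
  Sigma^{-1} = (1/det) · [[d, -b], [-b, a]] = [[0.1111, 0],
 [0, 0.25]].

Step 3 — form the quadratic (x - mu)^T · Sigma^{-1} · (x - mu):
  Sigma^{-1} · (x - mu) = (0, -0.25).
  (x - mu)^T · [Sigma^{-1} · (x - mu)] = (0)·(0) + (-1)·(-0.25) = 0.25.

Step 4 — take square root: d = √(0.25) ≈ 0.5.

d(x, mu) = √(0.25) ≈ 0.5


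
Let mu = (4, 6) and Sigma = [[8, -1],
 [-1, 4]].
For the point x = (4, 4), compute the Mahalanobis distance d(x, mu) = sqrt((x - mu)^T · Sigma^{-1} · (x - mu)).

Step 1 — centre the observation: (x - mu) = (0, -2).

Step 2 — invert Sigma. det(Sigma) = 8·4 - (-1)² = 31.
  Sigma^{-1} = (1/det) · [[d, -b], [-b, a]] = [[0.129, 0.0323],
 [0.0323, 0.2581]].

Step 3 — form the quadratic (x - mu)^T · Sigma^{-1} · (x - mu):
  Sigma^{-1} · (x - mu) = (-0.0645, -0.5161).
  (x - mu)^T · [Sigma^{-1} · (x - mu)] = (0)·(-0.0645) + (-2)·(-0.5161) = 1.0323.

Step 4 — take square root: d = √(1.0323) ≈ 1.016.

d(x, mu) = √(1.0323) ≈ 1.016


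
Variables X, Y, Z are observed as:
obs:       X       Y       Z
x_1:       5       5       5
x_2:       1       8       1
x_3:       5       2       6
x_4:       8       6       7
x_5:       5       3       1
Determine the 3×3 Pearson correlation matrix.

Step 1 — column means:
  mean(X) = (5 + 1 + 5 + 8 + 5) / 5 = 24/5 = 4.8
  mean(Y) = (5 + 8 + 2 + 6 + 3) / 5 = 24/5 = 4.8
  mean(Z) = (5 + 1 + 6 + 7 + 1) / 5 = 20/5 = 4

Step 2 — sample variances and covariances s[i,j] = (1/(n-1)) · Σ_k (x_{k,i} - mean_i) · (x_{k,j} - mean_j), with n-1 = 4:
  s[X,X] = ((0.2)·(0.2) + (-3.8)·(-3.8) + (0.2)·(0.2) + (3.2)·(3.2) + (0.2)·(0.2)) / 4 = 24.8/4 = 6.2
  s[X,Y] = ((0.2)·(0.2) + (-3.8)·(3.2) + (0.2)·(-2.8) + (3.2)·(1.2) + (0.2)·(-1.8)) / 4 = -9.2/4 = -2.3
  s[X,Z] = ((0.2)·(1) + (-3.8)·(-3) + (0.2)·(2) + (3.2)·(3) + (0.2)·(-3)) / 4 = 21/4 = 5.25
  s[Y,Y] = ((0.2)·(0.2) + (3.2)·(3.2) + (-2.8)·(-2.8) + (1.2)·(1.2) + (-1.8)·(-1.8)) / 4 = 22.8/4 = 5.7
  s[Y,Z] = ((0.2)·(1) + (3.2)·(-3) + (-2.8)·(2) + (1.2)·(3) + (-1.8)·(-3)) / 4 = -6/4 = -1.5
  s[Z,Z] = ((1)·(1) + (-3)·(-3) + (2)·(2) + (3)·(3) + (-3)·(-3)) / 4 = 32/4 = 8
  Sample standard deviations s_i = √(s[i,i]):
  s(X) = √(6.2) = 2.49
  s(Y) = √(5.7) = 2.3875
  s(Z) = √(8) = 2.8284

Step 3 — r_{ij} = s_{ij} / (s_i · s_j):
  r[X,X] = 1 (diagonal).
  r[X,Y] = -2.3 / (2.49 · 2.3875) = -2.3 / 5.9447 = -0.3869
  r[X,Z] = 5.25 / (2.49 · 2.8284) = 5.25 / 7.0427 = 0.7454
  r[Y,Y] = 1 (diagonal).
  r[Y,Z] = -1.5 / (2.3875 · 2.8284) = -1.5 / 6.7528 = -0.2221
  r[Z,Z] = 1 (diagonal).

R is symmetric with unit diagonal. Assembling:

R = [[1, -0.3869, 0.7454],
 [-0.3869, 1, -0.2221],
 [0.7454, -0.2221, 1]]


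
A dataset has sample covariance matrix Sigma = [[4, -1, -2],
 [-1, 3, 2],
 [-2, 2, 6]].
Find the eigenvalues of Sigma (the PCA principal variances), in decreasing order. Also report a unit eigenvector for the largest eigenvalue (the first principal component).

Step 1 — characteristic polynomial p(λ) = det(λI - Sigma) = λ³ - tr·λ² + c_1·λ - det, where tr = trace, c_1 = sum of the principal 2×2 minors, det = det(Sigma):
  tr = 4 + 3 + 6 = 13,
  c_1 = (4·3 - (-1)²) + (4·6 - (-2)²) + (3·6 - (2)²) = 11 + 20 + 14 = 45,
  det = 4·(3·6 - (2)²) - (-1)·((-1)·6 - (2)·(-2)) + (-2)·((-1)·(2) - 3·(-2)) = 4·(14) - (-1)·(-2) + (-2)·(4) = 46.
  So p(λ) = λ³ - 13λ² + 45λ - 46.
Step 2 — look for an integer root (rational root theorem: any rational root is an integer divisor of 46). Testing λ = 2:
  p(2) = 8 - 52 + 90 - 46 = 0  ✓
  Dividing out (λ - 2): p(λ) = (λ - 2)(λ² - 11λ + 23).
Step 3 — remaining eigenvalues from the quadratic λ² - 11λ + 23 = 0:
  Δ = 11² - 4·23 = 121 - 92 = 29,  λ = (11 ± √29)/2 = (11 ± 5.3852)/2 ≈ 8.1926 or 2.8074.
  Sorted: λ_1 = 8.1926,  λ_2 = 2.8074,  λ_3 = 2  (check: sum = 13 = tr ✓).

Step 4 — unit eigenvector for λ_1 ≈ 8.1926: v spans the null space of (Sigma - λ_1 I), whose rows are
  r_1 = (-4.1926, -1, -2),  r_2 = (-1, -5.1926, 2),  r_3 = (-2, 2, -2.1926).
  v is orthogonal to every row, so take v ∝ r_1 × r_2 = ((-1)·(2) - (-2)·(-5.1926), (-2)·(-1) - (-4.1926)·(2), (-4.1926)·(-5.1926) - (-1)·(-1)) ≈ (-12.3852, 10.3852, 20.7703).
  Rescale (multiply by -1 so the first nonzero entry is positive): u = (12.3852, -10.3852, -20.7703).
  ||u|| = √((12.3852)² + (-10.3852)² + (-20.7703)²) = √(692.6505) ≈ 26.3183,  v_1 = u/||u|| ≈ (0.4706, -0.3946, -0.7892) (||v_1|| = 1).

λ_1 = 8.1926,  λ_2 = 2.8074,  λ_3 = 2;  v_1 ≈ (0.4706, -0.3946, -0.7892)


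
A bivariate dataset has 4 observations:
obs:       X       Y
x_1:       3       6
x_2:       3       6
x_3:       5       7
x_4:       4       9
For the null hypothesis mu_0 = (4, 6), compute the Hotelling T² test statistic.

Step 1 — sample mean vector:
  mean(X) = (3 + 3 + 5 + 4) / 4 = 15/4 = 3.75
  mean(Y) = (6 + 6 + 7 + 9) / 4 = 28/4 = 7
  x̄ = (3.75, 7),  deviation x̄ - mu_0 = (3.75, 7) - (4, 6) = (-0.25, 1).

Step 2 — sample covariance matrix, S[i,j] = (1/(n-1)) · Σ_k (x_{k,i} - mean_i) · (x_{k,j} - mean_j), divisor n-1 = 3:
  S[X,X] = ((-0.75)·(-0.75) + (-0.75)·(-0.75) + (1.25)·(1.25) + (0.25)·(0.25)) / 3 = 2.75/3 = 0.9167
  S[X,Y] = ((-0.75)·(-1) + (-0.75)·(-1) + (1.25)·(0) + (0.25)·(2)) / 3 = 2/3 = 0.6667
  S[Y,Y] = ((-1)·(-1) + (-1)·(-1) + (0)·(0) + (2)·(2)) / 3 = 6/3 = 2
  S = [[0.9167, 0.6667],
 [0.6667, 2]].

Step 3 — invert S. det(S) = 0.9167·2 - (0.6667)² = 1.3889.
  S^{-1} = (1/det) · [[d, -b], [-b, a]] = [[1.44, -0.48],
 [-0.48, 0.66]].

Step 4 — quadratic form (x̄ - mu_0)^T · S^{-1} · (x̄ - mu_0):
  S^{-1} · (x̄ - mu_0) = (-0.84, 0.78),
  (x̄ - mu_0)^T · [...] = (-0.25)·(-0.84) + (1)·(0.78) = 0.99.

Step 5 — scale by n: T² = 4 · 0.99 = 3.96.

T² ≈ 3.96


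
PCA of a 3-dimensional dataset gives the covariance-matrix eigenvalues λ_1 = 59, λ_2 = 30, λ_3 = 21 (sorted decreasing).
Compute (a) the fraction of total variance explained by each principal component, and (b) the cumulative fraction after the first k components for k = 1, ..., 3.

Step 1 — total variance = trace(Sigma) = Σ λ_i = 59 + 30 + 21 = 110.

Step 2 — fraction explained by component i = λ_i / Σ λ:
  PC1: 59/110 = 0.5364
  PC2: 30/110 = 0.2727
  PC3: 21/110 = 0.1909

Step 3 — cumulative fraction after k components = (λ_1 + ... + λ_k) / Σ λ:
  k = 1: 59/110 = 0.5364
  k = 2: (59 + 30)/110 = 89/110 = 0.8091
  k = 3: (59 + 30 + 21)/110 = 110/110 = 1

Summary (fraction, with percent):

explained: PC1 0.5364 (53.64%), PC2 0.2727 (27.27%), PC3 0.1909 (19.09%);  cumulative: 0.5364, 0.8091, 1


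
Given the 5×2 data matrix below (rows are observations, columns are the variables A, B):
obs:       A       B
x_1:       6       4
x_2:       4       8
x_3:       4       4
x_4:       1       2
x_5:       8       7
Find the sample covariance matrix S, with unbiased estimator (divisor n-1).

Step 1 — column means:
  mean(A) = (6 + 4 + 4 + 1 + 8) / 5 = 23/5 = 4.6
  mean(B) = (4 + 8 + 4 + 2 + 7) / 5 = 25/5 = 5

Step 2 — sample covariance S[i,j] = (1/(n-1)) · Σ_k (x_{k,i} - mean_i) · (x_{k,j} - mean_j), with n-1 = 4.
  S[A,A] = ((1.4)·(1.4) + (-0.6)·(-0.6) + (-0.6)·(-0.6) + (-3.6)·(-3.6) + (3.4)·(3.4)) / 4 = 27.2/4 = 6.8
  S[A,B] = ((1.4)·(-1) + (-0.6)·(3) + (-0.6)·(-1) + (-3.6)·(-3) + (3.4)·(2)) / 4 = 15/4 = 3.75
  S[B,B] = ((-1)·(-1) + (3)·(3) + (-1)·(-1) + (-3)·(-3) + (2)·(2)) / 4 = 24/4 = 6

S is symmetric (S[j,i] = S[i,j]). Assembling:

S = [[6.8, 3.75],
 [3.75, 6]]


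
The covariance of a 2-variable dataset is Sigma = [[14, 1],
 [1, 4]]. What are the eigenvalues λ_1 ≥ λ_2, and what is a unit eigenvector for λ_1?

Step 1 — characteristic polynomial of 2×2 Sigma:
  det(Sigma - λI) = λ² - trace · λ + det = 0.
  trace = 14 + 4 = 18, det = 14·4 - (1)² = 55.
Step 2 — discriminant:
  Δ = trace² - 4·det = 324 - 220 = 104.
Step 3 — eigenvalues:
  λ = (trace ± √Δ)/2 = (18 ± 10.198)/2,
  λ_1 = 14.099,  λ_2 = 3.901.

Step 4 — unit eigenvector for λ_1: solve (Sigma - λ_1 I)v = 0. First row:
  (14 - 14.099)·v_x + (1)·v_y = 0, i.e. (-0.099)·v_x + (1)·v_y = 0,
  so v ∝ (b, λ_1 - a) = (1, 0.099) = u.
  ||u|| = √((1)² + (0.099)²) = √(1.0098) ≈ 1.0049,
  v_1 = u/||u|| ≈ (0.9951, 0.0985) (||v_1|| = 1).

λ_1 = 14.099,  λ_2 = 3.901;  v_1 ≈ (0.9951, 0.0985)


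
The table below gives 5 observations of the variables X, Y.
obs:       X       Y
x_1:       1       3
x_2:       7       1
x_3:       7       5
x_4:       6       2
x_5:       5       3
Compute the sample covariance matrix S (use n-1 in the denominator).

Step 1 — column means:
  mean(X) = (1 + 7 + 7 + 6 + 5) / 5 = 26/5 = 5.2
  mean(Y) = (3 + 1 + 5 + 2 + 3) / 5 = 14/5 = 2.8

Step 2 — sample covariance S[i,j] = (1/(n-1)) · Σ_k (x_{k,i} - mean_i) · (x_{k,j} - mean_j), with n-1 = 4.
  S[X,X] = ((-4.2)·(-4.2) + (1.8)·(1.8) + (1.8)·(1.8) + (0.8)·(0.8) + (-0.2)·(-0.2)) / 4 = 24.8/4 = 6.2
  S[X,Y] = ((-4.2)·(0.2) + (1.8)·(-1.8) + (1.8)·(2.2) + (0.8)·(-0.8) + (-0.2)·(0.2)) / 4 = -0.8/4 = -0.2
  S[Y,Y] = ((0.2)·(0.2) + (-1.8)·(-1.8) + (2.2)·(2.2) + (-0.8)·(-0.8) + (0.2)·(0.2)) / 4 = 8.8/4 = 2.2

S is symmetric (S[j,i] = S[i,j]). Assembling:

S = [[6.2, -0.2],
 [-0.2, 2.2]]


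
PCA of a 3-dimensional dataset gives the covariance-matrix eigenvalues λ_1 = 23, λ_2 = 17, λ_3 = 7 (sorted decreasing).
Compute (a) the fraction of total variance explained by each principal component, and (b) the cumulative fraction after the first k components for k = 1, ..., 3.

Step 1 — total variance = trace(Sigma) = Σ λ_i = 23 + 17 + 7 = 47.

Step 2 — fraction explained by component i = λ_i / Σ λ:
  PC1: 23/47 = 0.4894
  PC2: 17/47 = 0.3617
  PC3: 7/47 = 0.1489

Step 3 — cumulative fraction after k components = (λ_1 + ... + λ_k) / Σ λ:
  k = 1: 23/47 = 0.4894
  k = 2: (23 + 17)/47 = 40/47 = 0.8511
  k = 3: (23 + 17 + 7)/47 = 47/47 = 1

Summary (fraction, with percent):

explained: PC1 0.4894 (48.94%), PC2 0.3617 (36.17%), PC3 0.1489 (14.89%);  cumulative: 0.4894, 0.8511, 1


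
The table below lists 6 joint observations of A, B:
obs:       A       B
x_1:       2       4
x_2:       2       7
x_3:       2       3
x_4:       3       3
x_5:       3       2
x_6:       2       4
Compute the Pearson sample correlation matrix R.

Step 1 — column means:
  mean(A) = (2 + 2 + 2 + 3 + 3 + 2) / 6 = 14/6 = 2.3333
  mean(B) = (4 + 7 + 3 + 3 + 2 + 4) / 6 = 23/6 = 3.8333

Step 2 — sample variances and covariances s[i,j] = (1/(n-1)) · Σ_k (x_{k,i} - mean_i) · (x_{k,j} - mean_j), with n-1 = 5:
  s[A,A] = ((-0.3333)·(-0.3333) + (-0.3333)·(-0.3333) + (-0.3333)·(-0.3333) + (0.6667)·(0.6667) + (0.6667)·(0.6667) + (-0.3333)·(-0.3333)) / 5 = 1.3333/5 = 0.2667
  s[A,B] = ((-0.3333)·(0.1667) + (-0.3333)·(3.1667) + (-0.3333)·(-0.8333) + (0.6667)·(-0.8333) + (0.6667)·(-1.8333) + (-0.3333)·(0.1667)) / 5 = -2.6667/5 = -0.5333
  s[B,B] = ((0.1667)·(0.1667) + (3.1667)·(3.1667) + (-0.8333)·(-0.8333) + (-0.8333)·(-0.8333) + (-1.8333)·(-1.8333) + (0.1667)·(0.1667)) / 5 = 14.8333/5 = 2.9667
  Sample standard deviations s_i = √(s[i,i]):
  s(A) = √(0.2667) = 0.5164
  s(B) = √(2.9667) = 1.7224

Step 3 — r_{ij} = s_{ij} / (s_i · s_j):
  r[A,A] = 1 (diagonal).
  r[A,B] = -0.5333 / (0.5164 · 1.7224) = -0.5333 / 0.8894 = -0.5996
  r[B,B] = 1 (diagonal).

R is symmetric with unit diagonal. Assembling:

R = [[1, -0.5996],
 [-0.5996, 1]]


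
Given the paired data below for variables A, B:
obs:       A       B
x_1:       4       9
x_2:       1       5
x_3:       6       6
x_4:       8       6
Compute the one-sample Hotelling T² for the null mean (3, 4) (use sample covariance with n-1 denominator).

Step 1 — sample mean vector:
  mean(A) = (4 + 1 + 6 + 8) / 4 = 19/4 = 4.75
  mean(B) = (9 + 5 + 6 + 6) / 4 = 26/4 = 6.5
  x̄ = (4.75, 6.5),  deviation x̄ - mu_0 = (4.75, 6.5) - (3, 4) = (1.75, 2.5).

Step 2 — sample covariance matrix, S[i,j] = (1/(n-1)) · Σ_k (x_{k,i} - mean_i) · (x_{k,j} - mean_j), divisor n-1 = 3:
  S[A,A] = ((-0.75)·(-0.75) + (-3.75)·(-3.75) + (1.25)·(1.25) + (3.25)·(3.25)) / 3 = 26.75/3 = 8.9167
  S[A,B] = ((-0.75)·(2.5) + (-3.75)·(-1.5) + (1.25)·(-0.5) + (3.25)·(-0.5)) / 3 = 1.5/3 = 0.5
  S[B,B] = ((2.5)·(2.5) + (-1.5)·(-1.5) + (-0.5)·(-0.5) + (-0.5)·(-0.5)) / 3 = 9/3 = 3
  S = [[8.9167, 0.5],
 [0.5, 3]].

Step 3 — invert S. det(S) = 8.9167·3 - (0.5)² = 26.5.
  S^{-1} = (1/det) · [[d, -b], [-b, a]] = [[0.1132, -0.0189],
 [-0.0189, 0.3365]].

Step 4 — quadratic form (x̄ - mu_0)^T · S^{-1} · (x̄ - mu_0):
  S^{-1} · (x̄ - mu_0) = (0.1509, 0.8082),
  (x̄ - mu_0)^T · [...] = (1.75)·(0.1509) + (2.5)·(0.8082) = 2.2846.

Step 5 — scale by n: T² = 4 · 2.2846 = 9.1384.

T² ≈ 9.1384


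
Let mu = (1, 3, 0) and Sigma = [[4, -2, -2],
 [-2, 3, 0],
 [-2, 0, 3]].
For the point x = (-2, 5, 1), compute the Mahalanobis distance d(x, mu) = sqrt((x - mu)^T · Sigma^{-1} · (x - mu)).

Step 1 — centre the observation: (x - mu) = (-3, 2, 1).

Step 2 — invert Sigma (cofactor / det for 3×3, or solve directly):
  Sigma^{-1} = [[0.75, 0.5, 0.5],
 [0.5, 0.6667, 0.3333],
 [0.5, 0.3333, 0.6667]].

Step 3 — form the quadratic (x - mu)^T · Sigma^{-1} · (x - mu):
  Sigma^{-1} · (x - mu) = (-0.75, 0.1667, -0.1667).
  (x - mu)^T · [Sigma^{-1} · (x - mu)] = (-3)·(-0.75) + (2)·(0.1667) + (1)·(-0.1667) = 2.4167.

Step 4 — take square root: d = √(2.4167) ≈ 1.5546.

d(x, mu) = √(2.4167) ≈ 1.5546


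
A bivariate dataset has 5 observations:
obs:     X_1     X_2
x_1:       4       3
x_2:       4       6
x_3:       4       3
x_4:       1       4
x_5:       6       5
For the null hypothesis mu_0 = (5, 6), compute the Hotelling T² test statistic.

Step 1 — sample mean vector:
  mean(X_1) = (4 + 4 + 4 + 1 + 6) / 5 = 19/5 = 3.8
  mean(X_2) = (3 + 6 + 3 + 4 + 5) / 5 = 21/5 = 4.2
  x̄ = (3.8, 4.2),  deviation x̄ - mu_0 = (3.8, 4.2) - (5, 6) = (-1.2, -1.8).

Step 2 — sample covariance matrix, S[i,j] = (1/(n-1)) · Σ_k (x_{k,i} - mean_i) · (x_{k,j} - mean_j), divisor n-1 = 4:
  S[X_1,X_1] = ((0.2)·(0.2) + (0.2)·(0.2) + (0.2)·(0.2) + (-2.8)·(-2.8) + (2.2)·(2.2)) / 4 = 12.8/4 = 3.2
  S[X_1,X_2] = ((0.2)·(-1.2) + (0.2)·(1.8) + (0.2)·(-1.2) + (-2.8)·(-0.2) + (2.2)·(0.8)) / 4 = 2.2/4 = 0.55
  S[X_2,X_2] = ((-1.2)·(-1.2) + (1.8)·(1.8) + (-1.2)·(-1.2) + (-0.2)·(-0.2) + (0.8)·(0.8)) / 4 = 6.8/4 = 1.7
  S = [[3.2, 0.55],
 [0.55, 1.7]].

Step 3 — invert S. det(S) = 3.2·1.7 - (0.55)² = 5.1375.
  S^{-1} = (1/det) · [[d, -b], [-b, a]] = [[0.3309, -0.1071],
 [-0.1071, 0.6229]].

Step 4 — quadratic form (x̄ - mu_0)^T · S^{-1} · (x̄ - mu_0):
  S^{-1} · (x̄ - mu_0) = (-0.2044, -0.9927),
  (x̄ - mu_0)^T · [...] = (-1.2)·(-0.2044) + (-1.8)·(-0.9927) = 2.0321.

Step 5 — scale by n: T² = 5 · 2.0321 = 10.1606.

T² ≈ 10.1606


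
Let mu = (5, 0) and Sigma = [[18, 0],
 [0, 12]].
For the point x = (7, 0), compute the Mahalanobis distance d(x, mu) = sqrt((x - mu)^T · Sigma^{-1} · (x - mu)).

Step 1 — centre the observation: (x - mu) = (2, 0).

Step 2 — invert Sigma. det(Sigma) = 18·12 - (0)² = 216.
  Sigma^{-1} = (1/det) · [[d, -b], [-b, a]] = [[0.0556, 0],
 [0, 0.0833]].

Step 3 — form the quadratic (x - mu)^T · Sigma^{-1} · (x - mu):
  Sigma^{-1} · (x - mu) = (0.1111, 0).
  (x - mu)^T · [Sigma^{-1} · (x - mu)] = (2)·(0.1111) + (0)·(0) = 0.2222.

Step 4 — take square root: d = √(0.2222) ≈ 0.4714.

d(x, mu) = √(0.2222) ≈ 0.4714


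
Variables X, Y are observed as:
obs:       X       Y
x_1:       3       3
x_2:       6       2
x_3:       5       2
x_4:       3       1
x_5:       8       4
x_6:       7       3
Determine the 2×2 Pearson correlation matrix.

Step 1 — column means:
  mean(X) = (3 + 6 + 5 + 3 + 8 + 7) / 6 = 32/6 = 5.3333
  mean(Y) = (3 + 2 + 2 + 1 + 4 + 3) / 6 = 15/6 = 2.5

Step 2 — sample variances and covariances s[i,j] = (1/(n-1)) · Σ_k (x_{k,i} - mean_i) · (x_{k,j} - mean_j), with n-1 = 5:
  s[X,X] = ((-2.3333)·(-2.3333) + (0.6667)·(0.6667) + (-0.3333)·(-0.3333) + (-2.3333)·(-2.3333) + (2.6667)·(2.6667) + (1.6667)·(1.6667)) / 5 = 21.3333/5 = 4.2667
  s[X,Y] = ((-2.3333)·(0.5) + (0.6667)·(-0.5) + (-0.3333)·(-0.5) + (-2.3333)·(-1.5) + (2.6667)·(1.5) + (1.6667)·(0.5)) / 5 = 7/5 = 1.4
  s[Y,Y] = ((0.5)·(0.5) + (-0.5)·(-0.5) + (-0.5)·(-0.5) + (-1.5)·(-1.5) + (1.5)·(1.5) + (0.5)·(0.5)) / 5 = 5.5/5 = 1.1
  Sample standard deviations s_i = √(s[i,i]):
  s(X) = √(4.2667) = 2.0656
  s(Y) = √(1.1) = 1.0488

Step 3 — r_{ij} = s_{ij} / (s_i · s_j):
  r[X,X] = 1 (diagonal).
  r[X,Y] = 1.4 / (2.0656 · 1.0488) = 1.4 / 2.1664 = 0.6462
  r[Y,Y] = 1 (diagonal).

R is symmetric with unit diagonal. Assembling:

R = [[1, 0.6462],
 [0.6462, 1]]


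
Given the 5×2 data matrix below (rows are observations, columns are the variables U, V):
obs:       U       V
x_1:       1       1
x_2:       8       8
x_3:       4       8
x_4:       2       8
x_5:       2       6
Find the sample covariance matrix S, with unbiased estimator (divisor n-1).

Step 1 — column means:
  mean(U) = (1 + 8 + 4 + 2 + 2) / 5 = 17/5 = 3.4
  mean(V) = (1 + 8 + 8 + 8 + 6) / 5 = 31/5 = 6.2

Step 2 — sample covariance S[i,j] = (1/(n-1)) · Σ_k (x_{k,i} - mean_i) · (x_{k,j} - mean_j), with n-1 = 4.
  S[U,U] = ((-2.4)·(-2.4) + (4.6)·(4.6) + (0.6)·(0.6) + (-1.4)·(-1.4) + (-1.4)·(-1.4)) / 4 = 31.2/4 = 7.8
  S[U,V] = ((-2.4)·(-5.2) + (4.6)·(1.8) + (0.6)·(1.8) + (-1.4)·(1.8) + (-1.4)·(-0.2)) / 4 = 19.6/4 = 4.9
  S[V,V] = ((-5.2)·(-5.2) + (1.8)·(1.8) + (1.8)·(1.8) + (1.8)·(1.8) + (-0.2)·(-0.2)) / 4 = 36.8/4 = 9.2

S is symmetric (S[j,i] = S[i,j]). Assembling:

S = [[7.8, 4.9],
 [4.9, 9.2]]


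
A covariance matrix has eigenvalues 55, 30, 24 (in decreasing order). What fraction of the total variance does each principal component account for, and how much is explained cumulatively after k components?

Step 1 — total variance = trace(Sigma) = Σ λ_i = 55 + 30 + 24 = 109.

Step 2 — fraction explained by component i = λ_i / Σ λ:
  PC1: 55/109 = 0.5046
  PC2: 30/109 = 0.2752
  PC3: 24/109 = 0.2202

Step 3 — cumulative fraction after k components = (λ_1 + ... + λ_k) / Σ λ:
  k = 1: 55/109 = 0.5046
  k = 2: (55 + 30)/109 = 85/109 = 0.7798
  k = 3: (55 + 30 + 24)/109 = 109/109 = 1

Summary (fraction, with percent):

explained: PC1 0.5046 (50.46%), PC2 0.2752 (27.52%), PC3 0.2202 (22.02%);  cumulative: 0.5046, 0.7798, 1


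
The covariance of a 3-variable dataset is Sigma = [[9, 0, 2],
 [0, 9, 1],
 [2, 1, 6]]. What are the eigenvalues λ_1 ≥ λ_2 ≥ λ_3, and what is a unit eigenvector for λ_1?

Step 1 — characteristic polynomial p(λ) = det(λI - Sigma) = λ³ - tr·λ² + c_1·λ - det, where tr = trace, c_1 = sum of the principal 2×2 minors, det = det(Sigma):
  tr = 9 + 9 + 6 = 24,
  c_1 = (9·9 - (0)²) + (9·6 - (2)²) + (9·6 - (1)²) = 81 + 50 + 53 = 184,
  det = 9·(9·6 - (1)²) - (0)·((0)·6 - (1)·(2)) + (2)·((0)·(1) - 9·(2)) = 9·(53) - (0)·(-2) + (2)·(-18) = 441.
  So p(λ) = λ³ - 24λ² + 184λ - 441.
Step 2 — look for an integer root (rational root theorem: any rational root is an integer divisor of 441). Testing λ = 9:
  p(9) = 729 - 1944 + 1656 - 441 = 0  ✓
  Dividing out (λ - 9): p(λ) = (λ - 9)(λ² - 15λ + 49).
Step 3 — remaining eigenvalues from the quadratic λ² - 15λ + 49 = 0:
  Δ = 15² - 4·49 = 225 - 196 = 29,  λ = (15 ± √29)/2 = (15 ± 5.3852)/2 ≈ 10.1926 or 4.8074.
  Sorted: λ_1 = 10.1926,  λ_2 = 9,  λ_3 = 4.8074  (check: sum = 24 = tr ✓).

Step 4 — unit eigenvector for λ_1 ≈ 10.1926: v spans the null space of (Sigma - λ_1 I), whose rows are
  r_1 = (-1.1926, 0, 2),  r_2 = (0, -1.1926, 1),  r_3 = (2, 1, -4.1926).
  v is orthogonal to every row, so take v ∝ r_1 × r_2 = ((0)·(1) - (2)·(-1.1926), (2)·(0) - (-1.1926)·(1), (-1.1926)·(-1.1926) - (0)·(0)) ≈ (2.3852, 1.1926, 1.4223).
  Let u = (2.3852, 1.1926, 1.4223).
  ||u|| = √((2.3852)² + (1.1926)² + (1.4223)²) = √(9.1341) ≈ 3.0223,  v_1 = u/||u|| ≈ (0.7892, 0.3946, 0.4706) (||v_1|| = 1).

λ_1 = 10.1926,  λ_2 = 9,  λ_3 = 4.8074;  v_1 ≈ (0.7892, 0.3946, 0.4706)


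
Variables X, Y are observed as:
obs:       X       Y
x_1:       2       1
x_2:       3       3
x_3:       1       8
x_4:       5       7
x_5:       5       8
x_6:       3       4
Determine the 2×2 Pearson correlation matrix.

Step 1 — column means:
  mean(X) = (2 + 3 + 1 + 5 + 5 + 3) / 6 = 19/6 = 3.1667
  mean(Y) = (1 + 3 + 8 + 7 + 8 + 4) / 6 = 31/6 = 5.1667

Step 2 — sample variances and covariances s[i,j] = (1/(n-1)) · Σ_k (x_{k,i} - mean_i) · (x_{k,j} - mean_j), with n-1 = 5:
  s[X,X] = ((-1.1667)·(-1.1667) + (-0.1667)·(-0.1667) + (-2.1667)·(-2.1667) + (1.8333)·(1.8333) + (1.8333)·(1.8333) + (-0.1667)·(-0.1667)) / 5 = 12.8333/5 = 2.5667
  s[X,Y] = ((-1.1667)·(-4.1667) + (-0.1667)·(-2.1667) + (-2.1667)·(2.8333) + (1.8333)·(1.8333) + (1.8333)·(2.8333) + (-0.1667)·(-1.1667)) / 5 = 7.8333/5 = 1.5667
  s[Y,Y] = ((-4.1667)·(-4.1667) + (-2.1667)·(-2.1667) + (2.8333)·(2.8333) + (1.8333)·(1.8333) + (2.8333)·(2.8333) + (-1.1667)·(-1.1667)) / 5 = 42.8333/5 = 8.5667
  Sample standard deviations s_i = √(s[i,i]):
  s(X) = √(2.5667) = 1.6021
  s(Y) = √(8.5667) = 2.9269

Step 3 — r_{ij} = s_{ij} / (s_i · s_j):
  r[X,X] = 1 (diagonal).
  r[X,Y] = 1.5667 / (1.6021 · 2.9269) = 1.5667 / 4.6891 = 0.3341
  r[Y,Y] = 1 (diagonal).

R is symmetric with unit diagonal. Assembling:

R = [[1, 0.3341],
 [0.3341, 1]]


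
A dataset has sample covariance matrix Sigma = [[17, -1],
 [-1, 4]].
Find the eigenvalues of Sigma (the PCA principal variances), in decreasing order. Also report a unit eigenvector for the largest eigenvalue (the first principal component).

Step 1 — characteristic polynomial of 2×2 Sigma:
  det(Sigma - λI) = λ² - trace · λ + det = 0.
  trace = 17 + 4 = 21, det = 17·4 - (-1)² = 67.
Step 2 — discriminant:
  Δ = trace² - 4·det = 441 - 268 = 173.
Step 3 — eigenvalues:
  λ = (trace ± √Δ)/2 = (21 ± 13.1529)/2,
  λ_1 = 17.0765,  λ_2 = 3.9235.

Step 4 — unit eigenvector for λ_1: solve (Sigma - λ_1 I)v = 0. First row:
  (17 - 17.0765)·v_x + (-1)·v_y = 0, i.e. (-0.0765)·v_x + (-1)·v_y = 0,
  so v ∝ (b, λ_1 - a) = (-1, 0.0765); multiply by -1 so the first entry is positive: u = (1, -0.0765).
  ||u|| = √((1)² + (-0.0765)²) = √(1.0058) ≈ 1.0029,
  v_1 = u/||u|| ≈ (0.9971, -0.0763) (||v_1|| = 1).

λ_1 = 17.0765,  λ_2 = 3.9235;  v_1 ≈ (0.9971, -0.0763)


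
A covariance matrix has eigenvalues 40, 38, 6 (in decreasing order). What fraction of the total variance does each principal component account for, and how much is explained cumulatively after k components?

Step 1 — total variance = trace(Sigma) = Σ λ_i = 40 + 38 + 6 = 84.

Step 2 — fraction explained by component i = λ_i / Σ λ:
  PC1: 40/84 = 0.4762
  PC2: 38/84 = 0.4524
  PC3: 6/84 = 0.0714

Step 3 — cumulative fraction after k components = (λ_1 + ... + λ_k) / Σ λ:
  k = 1: 40/84 = 0.4762
  k = 2: (40 + 38)/84 = 78/84 = 0.9286
  k = 3: (40 + 38 + 6)/84 = 84/84 = 1

Summary (fraction, with percent):

explained: PC1 0.4762 (47.62%), PC2 0.4524 (45.24%), PC3 0.0714 (7.14%);  cumulative: 0.4762, 0.9286, 1


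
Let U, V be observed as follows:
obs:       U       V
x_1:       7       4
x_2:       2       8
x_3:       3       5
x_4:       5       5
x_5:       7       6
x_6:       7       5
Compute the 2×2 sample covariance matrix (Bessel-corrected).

Step 1 — column means:
  mean(U) = (7 + 2 + 3 + 5 + 7 + 7) / 6 = 31/6 = 5.1667
  mean(V) = (4 + 8 + 5 + 5 + 6 + 5) / 6 = 33/6 = 5.5

Step 2 — sample covariance S[i,j] = (1/(n-1)) · Σ_k (x_{k,i} - mean_i) · (x_{k,j} - mean_j), with n-1 = 5.
  S[U,U] = ((1.8333)·(1.8333) + (-3.1667)·(-3.1667) + (-2.1667)·(-2.1667) + (-0.1667)·(-0.1667) + (1.8333)·(1.8333) + (1.8333)·(1.8333)) / 5 = 24.8333/5 = 4.9667
  S[U,V] = ((1.8333)·(-1.5) + (-3.1667)·(2.5) + (-2.1667)·(-0.5) + (-0.1667)·(-0.5) + (1.8333)·(0.5) + (1.8333)·(-0.5)) / 5 = -9.5/5 = -1.9
  S[V,V] = ((-1.5)·(-1.5) + (2.5)·(2.5) + (-0.5)·(-0.5) + (-0.5)·(-0.5) + (0.5)·(0.5) + (-0.5)·(-0.5)) / 5 = 9.5/5 = 1.9

S is symmetric (S[j,i] = S[i,j]). Assembling:

S = [[4.9667, -1.9],
 [-1.9, 1.9]]


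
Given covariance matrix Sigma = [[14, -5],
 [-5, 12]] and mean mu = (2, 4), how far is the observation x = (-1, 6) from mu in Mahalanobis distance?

Step 1 — centre the observation: (x - mu) = (-3, 2).

Step 2 — invert Sigma. det(Sigma) = 14·12 - (-5)² = 143.
  Sigma^{-1} = (1/det) · [[d, -b], [-b, a]] = [[0.0839, 0.035],
 [0.035, 0.0979]].

Step 3 — form the quadratic (x - mu)^T · Sigma^{-1} · (x - mu):
  Sigma^{-1} · (x - mu) = (-0.1818, 0.0909).
  (x - mu)^T · [Sigma^{-1} · (x - mu)] = (-3)·(-0.1818) + (2)·(0.0909) = 0.7273.

Step 4 — take square root: d = √(0.7273) ≈ 0.8528.

d(x, mu) = √(0.7273) ≈ 0.8528


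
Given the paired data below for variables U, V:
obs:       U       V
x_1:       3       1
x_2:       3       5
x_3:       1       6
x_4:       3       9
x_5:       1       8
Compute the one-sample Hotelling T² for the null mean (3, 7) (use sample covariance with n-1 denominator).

Step 1 — sample mean vector:
  mean(U) = (3 + 3 + 1 + 3 + 1) / 5 = 11/5 = 2.2
  mean(V) = (1 + 5 + 6 + 9 + 8) / 5 = 29/5 = 5.8
  x̄ = (2.2, 5.8),  deviation x̄ - mu_0 = (2.2, 5.8) - (3, 7) = (-0.8, -1.2).

Step 2 — sample covariance matrix, S[i,j] = (1/(n-1)) · Σ_k (x_{k,i} - mean_i) · (x_{k,j} - mean_j), divisor n-1 = 4:
  S[U,U] = ((0.8)·(0.8) + (0.8)·(0.8) + (-1.2)·(-1.2) + (0.8)·(0.8) + (-1.2)·(-1.2)) / 4 = 4.8/4 = 1.2
  S[U,V] = ((0.8)·(-4.8) + (0.8)·(-0.8) + (-1.2)·(0.2) + (0.8)·(3.2) + (-1.2)·(2.2)) / 4 = -4.8/4 = -1.2
  S[V,V] = ((-4.8)·(-4.8) + (-0.8)·(-0.8) + (0.2)·(0.2) + (3.2)·(3.2) + (2.2)·(2.2)) / 4 = 38.8/4 = 9.7
  S = [[1.2, -1.2],
 [-1.2, 9.7]].

Step 3 — invert S. det(S) = 1.2·9.7 - (-1.2)² = 10.2.
  S^{-1} = (1/det) · [[d, -b], [-b, a]] = [[0.951, 0.1176],
 [0.1176, 0.1176]].

Step 4 — quadratic form (x̄ - mu_0)^T · S^{-1} · (x̄ - mu_0):
  S^{-1} · (x̄ - mu_0) = (-0.902, -0.2353),
  (x̄ - mu_0)^T · [...] = (-0.8)·(-0.902) + (-1.2)·(-0.2353) = 1.0039.

Step 5 — scale by n: T² = 5 · 1.0039 = 5.0196.

T² ≈ 5.0196


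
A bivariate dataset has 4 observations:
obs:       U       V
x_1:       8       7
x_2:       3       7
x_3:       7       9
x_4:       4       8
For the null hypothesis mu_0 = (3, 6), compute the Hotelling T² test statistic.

Step 1 — sample mean vector:
  mean(U) = (8 + 3 + 7 + 4) / 4 = 22/4 = 5.5
  mean(V) = (7 + 7 + 9 + 8) / 4 = 31/4 = 7.75
  x̄ = (5.5, 7.75),  deviation x̄ - mu_0 = (5.5, 7.75) - (3, 6) = (2.5, 1.75).

Step 2 — sample covariance matrix, S[i,j] = (1/(n-1)) · Σ_k (x_{k,i} - mean_i) · (x_{k,j} - mean_j), divisor n-1 = 3:
  S[U,U] = ((2.5)·(2.5) + (-2.5)·(-2.5) + (1.5)·(1.5) + (-1.5)·(-1.5)) / 3 = 17/3 = 5.6667
  S[U,V] = ((2.5)·(-0.75) + (-2.5)·(-0.75) + (1.5)·(1.25) + (-1.5)·(0.25)) / 3 = 1.5/3 = 0.5
  S[V,V] = ((-0.75)·(-0.75) + (-0.75)·(-0.75) + (1.25)·(1.25) + (0.25)·(0.25)) / 3 = 2.75/3 = 0.9167
  S = [[5.6667, 0.5],
 [0.5, 0.9167]].

Step 3 — invert S. det(S) = 5.6667·0.9167 - (0.5)² = 4.9444.
  S^{-1} = (1/det) · [[d, -b], [-b, a]] = [[0.1854, -0.1011],
 [-0.1011, 1.1461]].

Step 4 — quadratic form (x̄ - mu_0)^T · S^{-1} · (x̄ - mu_0):
  S^{-1} · (x̄ - mu_0) = (0.2865, 1.7528),
  (x̄ - mu_0)^T · [...] = (2.5)·(0.2865) + (1.75)·(1.7528) = 3.7837.

Step 5 — scale by n: T² = 4 · 3.7837 = 15.1348.

T² ≈ 15.1348


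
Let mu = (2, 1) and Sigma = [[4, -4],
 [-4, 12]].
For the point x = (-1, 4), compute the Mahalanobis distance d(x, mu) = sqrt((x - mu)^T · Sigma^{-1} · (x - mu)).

Step 1 — centre the observation: (x - mu) = (-3, 3).

Step 2 — invert Sigma. det(Sigma) = 4·12 - (-4)² = 32.
  Sigma^{-1} = (1/det) · [[d, -b], [-b, a]] = [[0.375, 0.125],
 [0.125, 0.125]].

Step 3 — form the quadratic (x - mu)^T · Sigma^{-1} · (x - mu):
  Sigma^{-1} · (x - mu) = (-0.75, 0).
  (x - mu)^T · [Sigma^{-1} · (x - mu)] = (-3)·(-0.75) + (3)·(0) = 2.25.

Step 4 — take square root: d = √(2.25) ≈ 1.5.

d(x, mu) = √(2.25) ≈ 1.5


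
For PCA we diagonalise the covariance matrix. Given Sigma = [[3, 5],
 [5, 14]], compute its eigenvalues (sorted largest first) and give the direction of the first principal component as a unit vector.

Step 1 — characteristic polynomial of 2×2 Sigma:
  det(Sigma - λI) = λ² - trace · λ + det = 0.
  trace = 3 + 14 = 17, det = 3·14 - (5)² = 17.
Step 2 — discriminant:
  Δ = trace² - 4·det = 289 - 68 = 221.
Step 3 — eigenvalues:
  λ = (trace ± √Δ)/2 = (17 ± 14.8661)/2,
  λ_1 = 15.933,  λ_2 = 1.067.

Step 4 — unit eigenvector for λ_1: solve (Sigma - λ_1 I)v = 0. First row:
  (3 - 15.933)·v_x + (5)·v_y = 0, i.e. (-12.933)·v_x + (5)·v_y = 0,
  so v ∝ (b, λ_1 - a) = (5, 12.933) = u.
  ||u|| = √((5)² + (12.933)²) = √(192.2634) ≈ 13.8659,
  v_1 = u/||u|| ≈ (0.3606, 0.9327) (||v_1|| = 1).

λ_1 = 15.933,  λ_2 = 1.067;  v_1 ≈ (0.3606, 0.9327)


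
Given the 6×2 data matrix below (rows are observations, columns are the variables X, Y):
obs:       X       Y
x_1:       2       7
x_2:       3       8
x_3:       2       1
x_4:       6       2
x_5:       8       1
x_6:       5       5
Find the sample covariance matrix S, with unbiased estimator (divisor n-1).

Step 1 — column means:
  mean(X) = (2 + 3 + 2 + 6 + 8 + 5) / 6 = 26/6 = 4.3333
  mean(Y) = (7 + 8 + 1 + 2 + 1 + 5) / 6 = 24/6 = 4

Step 2 — sample covariance S[i,j] = (1/(n-1)) · Σ_k (x_{k,i} - mean_i) · (x_{k,j} - mean_j), with n-1 = 5.
  S[X,X] = ((-2.3333)·(-2.3333) + (-1.3333)·(-1.3333) + (-2.3333)·(-2.3333) + (1.6667)·(1.6667) + (3.6667)·(3.6667) + (0.6667)·(0.6667)) / 5 = 29.3333/5 = 5.8667
  S[X,Y] = ((-2.3333)·(3) + (-1.3333)·(4) + (-2.3333)·(-3) + (1.6667)·(-2) + (3.6667)·(-3) + (0.6667)·(1)) / 5 = -19/5 = -3.8
  S[Y,Y] = ((3)·(3) + (4)·(4) + (-3)·(-3) + (-2)·(-2) + (-3)·(-3) + (1)·(1)) / 5 = 48/5 = 9.6

S is symmetric (S[j,i] = S[i,j]). Assembling:

S = [[5.8667, -3.8],
 [-3.8, 9.6]]


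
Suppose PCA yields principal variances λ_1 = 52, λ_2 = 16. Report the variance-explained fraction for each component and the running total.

Step 1 — total variance = trace(Sigma) = Σ λ_i = 52 + 16 = 68.

Step 2 — fraction explained by component i = λ_i / Σ λ:
  PC1: 52/68 = 0.7647
  PC2: 16/68 = 0.2353

Step 3 — cumulative fraction after k components = (λ_1 + ... + λ_k) / Σ λ:
  k = 1: 52/68 = 0.7647
  k = 2: (52 + 16)/68 = 68/68 = 1

Summary (fraction, with percent):

explained: PC1 0.7647 (76.47%), PC2 0.2353 (23.53%);  cumulative: 0.7647, 1


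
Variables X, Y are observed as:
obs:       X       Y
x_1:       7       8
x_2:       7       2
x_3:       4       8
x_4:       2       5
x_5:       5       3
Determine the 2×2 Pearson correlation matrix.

Step 1 — column means:
  mean(X) = (7 + 7 + 4 + 2 + 5) / 5 = 25/5 = 5
  mean(Y) = (8 + 2 + 8 + 5 + 3) / 5 = 26/5 = 5.2

Step 2 — sample variances and covariances s[i,j] = (1/(n-1)) · Σ_k (x_{k,i} - mean_i) · (x_{k,j} - mean_j), with n-1 = 4:
  s[X,X] = ((2)·(2) + (2)·(2) + (-1)·(-1) + (-3)·(-3) + (0)·(0)) / 4 = 18/4 = 4.5
  s[X,Y] = ((2)·(2.8) + (2)·(-3.2) + (-1)·(2.8) + (-3)·(-0.2) + (0)·(-2.2)) / 4 = -3/4 = -0.75
  s[Y,Y] = ((2.8)·(2.8) + (-3.2)·(-3.2) + (2.8)·(2.8) + (-0.2)·(-0.2) + (-2.2)·(-2.2)) / 4 = 30.8/4 = 7.7
  Sample standard deviations s_i = √(s[i,i]):
  s(X) = √(4.5) = 2.1213
  s(Y) = √(7.7) = 2.7749

Step 3 — r_{ij} = s_{ij} / (s_i · s_j):
  r[X,X] = 1 (diagonal).
  r[X,Y] = -0.75 / (2.1213 · 2.7749) = -0.75 / 5.8864 = -0.1274
  r[Y,Y] = 1 (diagonal).

R is symmetric with unit diagonal. Assembling:

R = [[1, -0.1274],
 [-0.1274, 1]]


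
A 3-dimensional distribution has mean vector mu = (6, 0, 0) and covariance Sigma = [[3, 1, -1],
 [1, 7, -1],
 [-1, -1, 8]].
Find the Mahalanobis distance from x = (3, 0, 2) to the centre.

Step 1 — centre the observation: (x - mu) = (-3, 0, 2).

Step 2 — invert Sigma (cofactor / det for 3×3, or solve directly):
  Sigma^{-1} = [[0.3618, -0.0461, 0.0395],
 [-0.0461, 0.1513, 0.0132],
 [0.0395, 0.0132, 0.1316]].

Step 3 — form the quadratic (x - mu)^T · Sigma^{-1} · (x - mu):
  Sigma^{-1} · (x - mu) = (-1.0066, 0.1645, 0.1447).
  (x - mu)^T · [Sigma^{-1} · (x - mu)] = (-3)·(-1.0066) + (0)·(0.1645) + (2)·(0.1447) = 3.3092.

Step 4 — take square root: d = √(3.3092) ≈ 1.8191.

d(x, mu) = √(3.3092) ≈ 1.8191
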